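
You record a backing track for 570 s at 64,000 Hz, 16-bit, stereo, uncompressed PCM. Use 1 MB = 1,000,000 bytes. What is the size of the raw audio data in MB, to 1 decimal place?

Bytes = 64,000 samples/s × 570 s × 2 bytes/sample × 2 ch = 145,920,000 bytes.
145,920,000 / 1,000,000 = 145.9 MB.

145.9 MB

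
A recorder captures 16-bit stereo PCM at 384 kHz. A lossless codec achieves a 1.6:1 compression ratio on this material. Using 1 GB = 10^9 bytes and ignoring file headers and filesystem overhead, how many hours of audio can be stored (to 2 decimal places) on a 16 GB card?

4.63 hours

Uncompressed byte rate = 384,000 × 2 × 2 = 1,536,000 bytes/s.
After 1.6:1 compression, effective rate ≈ 960000 bytes/s.
Capacity = 16 × 1,000,000,000 = 16,000,000,000 bytes.
16,000,000,000 / effective rate ≈ 16666.67 s → 4.63 hours.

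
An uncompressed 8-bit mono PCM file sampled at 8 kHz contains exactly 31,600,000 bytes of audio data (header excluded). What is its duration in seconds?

Byte rate = 8,000 × 1 × 1 = 8,000 bytes/s.
Duration = 31,600,000 / 8,000 = 3,950 s.

3,950 seconds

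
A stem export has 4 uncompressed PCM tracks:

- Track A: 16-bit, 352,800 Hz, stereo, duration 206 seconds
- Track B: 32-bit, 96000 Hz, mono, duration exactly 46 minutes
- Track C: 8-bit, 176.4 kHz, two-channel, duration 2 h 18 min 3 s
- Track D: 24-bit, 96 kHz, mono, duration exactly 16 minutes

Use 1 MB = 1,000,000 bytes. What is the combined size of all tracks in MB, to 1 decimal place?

Track A: 352,800 × 206 × 2 × 2 = 290,707,200 bytes.
Track B: exactly 46 minutes = 2,760 s; 96,000 × 2,760 × 4 × 1 = 1,059,840,000 bytes.
Track C: 2 h 18 min 3 s = 8,283 s; 176,400 × 8,283 × 1 × 2 = 2,922,242,400 bytes.
Track D: exactly 16 minutes = 960 s; 96,000 × 960 × 3 × 1 = 276,480,000 bytes.
Total = 4,549,269,600 bytes = 4549.3 MB.

4549.3 MB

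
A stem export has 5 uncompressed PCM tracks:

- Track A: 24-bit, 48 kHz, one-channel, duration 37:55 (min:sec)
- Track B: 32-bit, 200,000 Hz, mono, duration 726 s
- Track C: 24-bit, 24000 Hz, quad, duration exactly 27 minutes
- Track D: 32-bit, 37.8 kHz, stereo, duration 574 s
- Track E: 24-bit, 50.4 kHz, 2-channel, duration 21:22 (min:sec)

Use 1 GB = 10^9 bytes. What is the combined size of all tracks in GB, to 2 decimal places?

Track A: 37:55 (min:sec) = 2,275 s; 48,000 × 2,275 × 3 × 1 = 327,600,000 bytes.
Track B: 200,000 × 726 × 4 × 1 = 580,800,000 bytes.
Track C: exactly 27 minutes = 1,620 s; 24,000 × 1,620 × 3 × 4 = 466,560,000 bytes.
Track D: 37,800 × 574 × 4 × 2 = 173,577,600 bytes.
Track E: 21:22 (min:sec) = 1,282 s; 50,400 × 1,282 × 3 × 2 = 387,676,800 bytes.
Total = 1,936,214,400 bytes = 1.94 GB.

1.94 GB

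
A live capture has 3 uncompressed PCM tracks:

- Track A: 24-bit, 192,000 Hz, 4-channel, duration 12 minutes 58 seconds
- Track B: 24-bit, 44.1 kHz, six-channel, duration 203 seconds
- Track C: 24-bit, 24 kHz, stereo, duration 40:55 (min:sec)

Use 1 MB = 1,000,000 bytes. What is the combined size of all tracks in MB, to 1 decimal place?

2307.2 MB

Track A: 12 minutes 58 seconds = 778 s; 192,000 × 778 × 3 × 4 = 1,792,512,000 bytes.
Track B: 44,100 × 203 × 3 × 6 = 161,141,400 bytes.
Track C: 40:55 (min:sec) = 2,455 s; 24,000 × 2,455 × 3 × 2 = 353,520,000 bytes.
Total = 2,307,173,400 bytes = 2307.2 MB.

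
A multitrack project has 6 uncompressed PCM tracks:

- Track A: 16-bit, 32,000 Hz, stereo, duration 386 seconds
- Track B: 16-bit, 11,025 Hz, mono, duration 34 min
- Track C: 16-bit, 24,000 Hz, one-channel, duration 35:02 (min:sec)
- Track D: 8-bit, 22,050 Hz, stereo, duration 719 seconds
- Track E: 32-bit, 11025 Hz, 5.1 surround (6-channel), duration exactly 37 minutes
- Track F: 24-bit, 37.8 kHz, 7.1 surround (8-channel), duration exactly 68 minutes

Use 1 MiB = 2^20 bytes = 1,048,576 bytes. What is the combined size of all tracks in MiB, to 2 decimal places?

Track A: 32,000 × 386 × 2 × 2 = 49,408,000 bytes.
Track B: 34 min = 2,040 s; 11,025 × 2,040 × 2 × 1 = 44,982,000 bytes.
Track C: 35:02 (min:sec) = 2,102 s; 24,000 × 2,102 × 2 × 1 = 100,896,000 bytes.
Track D: 22,050 × 719 × 1 × 2 = 31,707,900 bytes.
Track E: exactly 37 minutes = 2,220 s; 11,025 × 2,220 × 4 × 6 = 587,412,000 bytes.
Track F: exactly 68 minutes = 4,080 s; 37,800 × 4,080 × 3 × 8 = 3,701,376,000 bytes.
Total = 4,515,781,900 bytes = 4306.59 MiB.

4306.59 MiB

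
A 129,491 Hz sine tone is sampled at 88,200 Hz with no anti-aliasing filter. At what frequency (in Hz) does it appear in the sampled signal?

41,291 Hz

Nyquist = 88,200/2 = 44,100 Hz; 129,491 Hz exceeds it.
Alias = |129,491 − 1×88,200| = |129,491 − 88,200| = 41,291 Hz.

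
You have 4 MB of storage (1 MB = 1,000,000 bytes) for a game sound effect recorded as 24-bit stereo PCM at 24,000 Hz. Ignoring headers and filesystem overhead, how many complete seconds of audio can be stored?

Uncompressed byte rate = 24,000 × 3 × 2 = 144,000 bytes/s.
Capacity = 4 × 1,000,000 = 4,000,000 bytes.
4,000,000 / 144,000 ≈ 27.78 s → 27 seconds.

27 seconds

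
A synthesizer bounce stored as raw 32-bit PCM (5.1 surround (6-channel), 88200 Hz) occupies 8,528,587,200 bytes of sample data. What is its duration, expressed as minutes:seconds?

67:09

Byte rate = 88,200 × 4 × 6 = 2,116,800 bytes/s.
Duration = 8,528,587,200 / 2,116,800 = 4,029 s.
4,029 s = 67:09.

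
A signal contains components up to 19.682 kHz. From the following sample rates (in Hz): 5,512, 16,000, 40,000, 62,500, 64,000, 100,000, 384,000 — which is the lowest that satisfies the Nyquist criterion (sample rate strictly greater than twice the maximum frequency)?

Need sample rate > 2 × 19,682 = 39,364 Hz.
Lowest listed rate above 39,364 Hz is 40,000 Hz.

40,000 Hz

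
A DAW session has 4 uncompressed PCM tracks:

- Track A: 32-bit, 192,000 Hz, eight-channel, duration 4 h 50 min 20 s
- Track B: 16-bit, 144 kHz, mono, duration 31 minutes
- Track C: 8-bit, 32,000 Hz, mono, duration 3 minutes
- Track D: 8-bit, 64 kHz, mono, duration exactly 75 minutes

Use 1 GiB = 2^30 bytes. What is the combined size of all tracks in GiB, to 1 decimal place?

100.5 GiB

Track A: 4 h 50 min 20 s = 17,420 s; 192,000 × 17,420 × 4 × 8 = 107,028,480,000 bytes.
Track B: 31 minutes = 1,860 s; 144,000 × 1,860 × 2 × 1 = 535,680,000 bytes.
Track C: 3 minutes = 180 s; 32,000 × 180 × 1 × 1 = 5,760,000 bytes.
Track D: exactly 75 minutes = 4,500 s; 64,000 × 4,500 × 1 × 1 = 288,000,000 bytes.
Total = 107,857,920,000 bytes = 100.5 GiB.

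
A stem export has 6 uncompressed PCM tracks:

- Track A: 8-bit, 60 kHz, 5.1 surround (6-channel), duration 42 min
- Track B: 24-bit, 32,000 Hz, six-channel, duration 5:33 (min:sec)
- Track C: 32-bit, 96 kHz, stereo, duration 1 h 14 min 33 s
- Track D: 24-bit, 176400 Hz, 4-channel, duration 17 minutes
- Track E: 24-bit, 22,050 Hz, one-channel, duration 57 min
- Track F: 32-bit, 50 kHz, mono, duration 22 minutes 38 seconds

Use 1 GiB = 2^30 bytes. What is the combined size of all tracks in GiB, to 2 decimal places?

Track A: 42 min = 2,520 s; 60,000 × 2,520 × 1 × 6 = 907,200,000 bytes.
Track B: 5:33 (min:sec) = 333 s; 32,000 × 333 × 3 × 6 = 191,808,000 bytes.
Track C: 1 h 14 min 33 s = 4,473 s; 96,000 × 4,473 × 4 × 2 = 3,435,264,000 bytes.
Track D: 17 minutes = 1,020 s; 176,400 × 1,020 × 3 × 4 = 2,159,136,000 bytes.
Track E: 57 min = 3,420 s; 22,050 × 3,420 × 3 × 1 = 226,233,000 bytes.
Track F: 22 minutes 38 seconds = 1,358 s; 50,000 × 1,358 × 4 × 1 = 271,600,000 bytes.
Total = 7,191,241,000 bytes = 6.70 GiB.

6.70 GiB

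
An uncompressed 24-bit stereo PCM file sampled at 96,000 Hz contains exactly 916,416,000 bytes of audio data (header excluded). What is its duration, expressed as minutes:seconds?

Byte rate = 96,000 × 3 × 2 = 576,000 bytes/s.
Duration = 916,416,000 / 576,000 = 1,591 s.
1,591 s = 26:31.

26:31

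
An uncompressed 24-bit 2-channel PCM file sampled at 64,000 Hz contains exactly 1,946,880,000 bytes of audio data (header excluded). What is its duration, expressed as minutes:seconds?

Byte rate = 64,000 × 3 × 2 = 384,000 bytes/s.
Duration = 1,946,880,000 / 384,000 = 5,070 s.
5,070 s = 84:30.

84:30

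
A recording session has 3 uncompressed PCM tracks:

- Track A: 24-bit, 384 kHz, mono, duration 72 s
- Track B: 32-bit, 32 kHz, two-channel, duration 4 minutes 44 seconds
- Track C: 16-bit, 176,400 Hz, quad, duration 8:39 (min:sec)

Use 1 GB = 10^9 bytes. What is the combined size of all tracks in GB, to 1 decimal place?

0.9 GB

Track A: 384,000 × 72 × 3 × 1 = 82,944,000 bytes.
Track B: 4 minutes 44 seconds = 284 s; 32,000 × 284 × 4 × 2 = 72,704,000 bytes.
Track C: 8:39 (min:sec) = 519 s; 176,400 × 519 × 2 × 4 = 732,412,800 bytes.
Total = 888,060,800 bytes = 0.9 GB.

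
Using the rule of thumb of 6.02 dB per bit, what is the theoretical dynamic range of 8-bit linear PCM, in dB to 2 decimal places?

8 × 6.02 = 48.16 dB.

48.16 dB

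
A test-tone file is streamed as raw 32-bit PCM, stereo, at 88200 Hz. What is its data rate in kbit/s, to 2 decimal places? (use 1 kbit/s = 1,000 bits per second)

Bit rate = 88,200 × 32 × 2 = 5,644,800 bits/s.
= 5644.80 kbit/s.

5644.80 kbit/s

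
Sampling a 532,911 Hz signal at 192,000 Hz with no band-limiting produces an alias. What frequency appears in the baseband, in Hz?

43,089 Hz

Nyquist = 192,000/2 = 96,000 Hz; 532,911 Hz exceeds it.
Alias = |532,911 − 3×192,000| = |532,911 − 576,000| = 43,089 Hz.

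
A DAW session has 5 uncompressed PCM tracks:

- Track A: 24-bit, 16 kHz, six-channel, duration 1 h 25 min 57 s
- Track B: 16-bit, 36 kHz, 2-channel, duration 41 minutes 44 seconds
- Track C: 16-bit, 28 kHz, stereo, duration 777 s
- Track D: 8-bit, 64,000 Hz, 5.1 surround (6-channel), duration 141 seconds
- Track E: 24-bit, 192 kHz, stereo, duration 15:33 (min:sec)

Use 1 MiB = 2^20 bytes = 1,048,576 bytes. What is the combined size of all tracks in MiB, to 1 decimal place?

2919.9 MiB

Track A: 1 h 25 min 57 s = 5,157 s; 16,000 × 5,157 × 3 × 6 = 1,485,216,000 bytes.
Track B: 41 minutes 44 seconds = 2,504 s; 36,000 × 2,504 × 2 × 2 = 360,576,000 bytes.
Track C: 28,000 × 777 × 2 × 2 = 87,024,000 bytes.
Track D: 64,000 × 141 × 1 × 6 = 54,144,000 bytes.
Track E: 15:33 (min:sec) = 933 s; 192,000 × 933 × 3 × 2 = 1,074,816,000 bytes.
Total = 3,061,776,000 bytes = 2919.9 MiB.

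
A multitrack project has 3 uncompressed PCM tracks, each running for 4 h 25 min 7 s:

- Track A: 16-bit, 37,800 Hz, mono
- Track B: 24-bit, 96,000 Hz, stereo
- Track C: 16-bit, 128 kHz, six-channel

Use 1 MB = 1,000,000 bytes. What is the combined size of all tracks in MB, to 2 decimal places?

34798.15 MB

4 h 25 min 7 s = 15,907 s.
Track A: 37,800 × 15,907 × 2 × 1 = 1,202,569,200 bytes.
Track B: 96,000 × 15,907 × 3 × 2 = 9,162,432,000 bytes.
Track C: 128,000 × 15,907 × 2 × 6 = 24,433,152,000 bytes.
Total = 34,798,153,200 bytes = 34798.15 MB.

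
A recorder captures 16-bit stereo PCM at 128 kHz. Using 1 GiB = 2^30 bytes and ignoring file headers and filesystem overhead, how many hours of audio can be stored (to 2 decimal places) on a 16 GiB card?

9.32 hours

Uncompressed byte rate = 128,000 × 2 × 2 = 512,000 bytes/s.
Capacity = 16 × 1,073,741,824 = 17,179,869,184 bytes.
17,179,869,184 / 512,000 ≈ 33554.43 s → 9.32 hours.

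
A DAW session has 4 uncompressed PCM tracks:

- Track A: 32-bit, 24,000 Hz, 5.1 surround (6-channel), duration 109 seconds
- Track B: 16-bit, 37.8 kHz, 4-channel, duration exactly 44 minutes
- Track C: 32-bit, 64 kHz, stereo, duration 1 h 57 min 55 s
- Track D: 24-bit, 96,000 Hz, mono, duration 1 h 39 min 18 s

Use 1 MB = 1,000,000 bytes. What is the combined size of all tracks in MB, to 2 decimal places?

6199.42 MB

Track A: 24,000 × 109 × 4 × 6 = 62,784,000 bytes.
Track B: exactly 44 minutes = 2,640 s; 37,800 × 2,640 × 2 × 4 = 798,336,000 bytes.
Track C: 1 h 57 min 55 s = 7,075 s; 64,000 × 7,075 × 4 × 2 = 3,622,400,000 bytes.
Track D: 1 h 39 min 18 s = 5,958 s; 96,000 × 5,958 × 3 × 1 = 1,715,904,000 bytes.
Total = 6,199,424,000 bytes = 6199.42 MB.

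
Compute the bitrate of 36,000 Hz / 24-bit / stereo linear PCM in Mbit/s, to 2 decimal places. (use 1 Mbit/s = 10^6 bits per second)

1.73 Mbit/s

Bit rate = 36,000 × 24 × 2 = 1,728,000 bits/s.
= 1.73 Mbit/s.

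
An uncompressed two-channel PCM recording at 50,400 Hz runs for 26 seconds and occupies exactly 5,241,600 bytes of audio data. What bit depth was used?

Bytes per sample = 5,241,600 / (50,400 × 26 × 2) = 5,241,600 / 2,620,800 = 2.
Bit depth = 2 × 8 = 16 bits.

16 bits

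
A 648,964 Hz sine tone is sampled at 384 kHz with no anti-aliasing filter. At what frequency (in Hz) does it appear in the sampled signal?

Nyquist = 384,000/2 = 192,000 Hz; 648,964 Hz exceeds it.
Alias = |648,964 − 2×384,000| = |648,964 − 768,000| = 119,036 Hz.

119,036 Hz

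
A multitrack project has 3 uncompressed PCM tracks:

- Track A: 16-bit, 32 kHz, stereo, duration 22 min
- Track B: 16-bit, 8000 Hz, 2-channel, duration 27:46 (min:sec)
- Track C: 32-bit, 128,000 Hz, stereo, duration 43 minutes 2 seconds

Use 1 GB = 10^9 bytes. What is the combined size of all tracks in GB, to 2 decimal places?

Track A: 22 min = 1,320 s; 32,000 × 1,320 × 2 × 2 = 168,960,000 bytes.
Track B: 27:46 (min:sec) = 1,666 s; 8,000 × 1,666 × 2 × 2 = 53,312,000 bytes.
Track C: 43 minutes 2 seconds = 2,582 s; 128,000 × 2,582 × 4 × 2 = 2,643,968,000 bytes.
Total = 2,866,240,000 bytes = 2.87 GB.

2.87 GB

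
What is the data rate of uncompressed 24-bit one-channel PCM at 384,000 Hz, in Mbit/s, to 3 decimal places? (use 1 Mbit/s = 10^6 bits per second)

9.216 Mbit/s

Bit rate = 384,000 × 24 × 1 = 9,216,000 bits/s.
= 9.216 Mbit/s.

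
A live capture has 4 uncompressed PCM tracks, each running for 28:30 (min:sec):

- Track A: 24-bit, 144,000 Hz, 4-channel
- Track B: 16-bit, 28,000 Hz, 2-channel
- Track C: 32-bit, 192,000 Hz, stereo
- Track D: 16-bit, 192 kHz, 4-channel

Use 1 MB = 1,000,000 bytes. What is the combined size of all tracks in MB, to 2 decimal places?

28:30 (min:sec) = 1,710 s.
Track A: 144,000 × 1,710 × 3 × 4 = 2,954,880,000 bytes.
Track B: 28,000 × 1,710 × 2 × 2 = 191,520,000 bytes.
Track C: 192,000 × 1,710 × 4 × 2 = 2,626,560,000 bytes.
Track D: 192,000 × 1,710 × 2 × 4 = 2,626,560,000 bytes.
Total = 8,399,520,000 bytes = 8399.52 MB.

8399.52 MB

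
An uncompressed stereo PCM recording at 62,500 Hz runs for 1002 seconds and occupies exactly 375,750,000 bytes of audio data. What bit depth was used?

Bytes per sample = 375,750,000 / (62,500 × 1,002 × 2) = 375,750,000 / 125,250,000 = 3.
Bit depth = 3 × 8 = 24 bits.

24 bits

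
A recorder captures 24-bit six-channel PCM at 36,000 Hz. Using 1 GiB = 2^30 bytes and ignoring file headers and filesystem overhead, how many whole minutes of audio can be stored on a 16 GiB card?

Uncompressed byte rate = 36,000 × 3 × 6 = 648,000 bytes/s.
Capacity = 16 × 1,073,741,824 = 17,179,869,184 bytes.
17,179,869,184 / 648,000 ≈ 26512.14 s → 441 minutes.

441 minutes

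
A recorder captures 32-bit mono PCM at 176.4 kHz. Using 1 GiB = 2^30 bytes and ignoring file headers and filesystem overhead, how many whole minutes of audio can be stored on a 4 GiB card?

101 minutes

Uncompressed byte rate = 176,400 × 4 × 1 = 705,600 bytes/s.
Capacity = 4 × 1,073,741,824 = 4,294,967,296 bytes.
4,294,967,296 / 705,600 ≈ 6086.97 s → 101 minutes.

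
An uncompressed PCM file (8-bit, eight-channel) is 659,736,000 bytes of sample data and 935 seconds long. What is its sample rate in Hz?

Bytes = sample_rate × seconds × bytes_per_sample × channels.
sample_rate = 659,736,000 / (935 × 1 × 8) = 659,736,000 / 7,480 = 88,200 Hz.

88,200 Hz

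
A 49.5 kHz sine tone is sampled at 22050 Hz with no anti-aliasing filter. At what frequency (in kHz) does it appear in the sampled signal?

Nyquist = 22,050/2 = 11,025 Hz; 49,500 Hz exceeds it.
Alias = |49,500 − 2×22,050| = |49,500 − 44,100| = 5,400 Hz = 5.4 kHz.

5.4 kHz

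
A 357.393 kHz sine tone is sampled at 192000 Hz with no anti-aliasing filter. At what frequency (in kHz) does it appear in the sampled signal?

Nyquist = 192,000/2 = 96,000 Hz; 357,393 Hz exceeds it.
Alias = |357,393 − 2×192,000| = |357,393 − 384,000| = 26,607 Hz = 26.607 kHz.

26.607 kHz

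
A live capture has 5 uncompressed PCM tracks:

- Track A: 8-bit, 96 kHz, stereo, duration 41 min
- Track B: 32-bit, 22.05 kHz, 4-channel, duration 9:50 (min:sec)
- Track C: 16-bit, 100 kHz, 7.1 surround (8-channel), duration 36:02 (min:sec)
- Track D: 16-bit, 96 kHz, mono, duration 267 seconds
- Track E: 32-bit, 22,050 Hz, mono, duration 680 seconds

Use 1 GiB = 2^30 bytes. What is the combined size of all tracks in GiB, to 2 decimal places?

Track A: 41 min = 2,460 s; 96,000 × 2,460 × 1 × 2 = 472,320,000 bytes.
Track B: 9:50 (min:sec) = 590 s; 22,050 × 590 × 4 × 4 = 208,152,000 bytes.
Track C: 36:02 (min:sec) = 2,162 s; 100,000 × 2,162 × 2 × 8 = 3,459,200,000 bytes.
Track D: 96,000 × 267 × 2 × 1 = 51,264,000 bytes.
Track E: 22,050 × 680 × 4 × 1 = 59,976,000 bytes.
Total = 4,250,912,000 bytes = 3.96 GiB.

3.96 GiB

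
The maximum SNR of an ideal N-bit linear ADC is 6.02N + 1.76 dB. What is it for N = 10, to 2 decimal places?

61.96 dB

6.02 × 10 + 1.76 = 61.96 dB.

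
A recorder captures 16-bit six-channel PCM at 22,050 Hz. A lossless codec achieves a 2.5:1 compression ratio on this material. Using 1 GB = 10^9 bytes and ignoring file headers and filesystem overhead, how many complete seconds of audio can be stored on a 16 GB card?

151,171 seconds

Uncompressed byte rate = 22,050 × 2 × 6 = 264,600 bytes/s.
After 2.5:1 compression, effective rate ≈ 105840 bytes/s.
Capacity = 16 × 1,000,000,000 = 16,000,000,000 bytes.
16,000,000,000 / effective rate ≈ 151171.58 s → 151,171 seconds.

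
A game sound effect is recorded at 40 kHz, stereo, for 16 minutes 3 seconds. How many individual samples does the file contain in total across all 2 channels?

16 minutes 3 seconds = 963 s.
40,000 × 963 s × 2 ch = 77,040,000 samples.

77,040,000 samples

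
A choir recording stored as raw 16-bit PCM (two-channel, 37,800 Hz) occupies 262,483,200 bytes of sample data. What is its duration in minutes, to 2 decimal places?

28.93 minutes

Byte rate = 37,800 × 2 × 2 = 151,200 bytes/s.
Duration = 262,483,200 / 151,200 = 1,736 s.
1,736 s / 60 = 28.93 minutes.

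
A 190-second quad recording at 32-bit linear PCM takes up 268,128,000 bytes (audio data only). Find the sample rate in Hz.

88,200 Hz

Bytes = sample_rate × seconds × bytes_per_sample × channels.
sample_rate = 268,128,000 / (190 × 4 × 4) = 268,128,000 / 3,040 = 88,200 Hz.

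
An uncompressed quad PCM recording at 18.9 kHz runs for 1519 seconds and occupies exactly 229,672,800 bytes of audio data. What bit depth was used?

Bytes per sample = 229,672,800 / (18,900 × 1,519 × 4) = 229,672,800 / 114,836,400 = 2.
Bit depth = 2 × 8 = 16 bits.

16 bits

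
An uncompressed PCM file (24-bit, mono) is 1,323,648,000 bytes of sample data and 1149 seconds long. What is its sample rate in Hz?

384,000 Hz

Bytes = sample_rate × seconds × bytes_per_sample × channels.
sample_rate = 1,323,648,000 / (1,149 × 3 × 1) = 1,323,648,000 / 3,447 = 384,000 Hz.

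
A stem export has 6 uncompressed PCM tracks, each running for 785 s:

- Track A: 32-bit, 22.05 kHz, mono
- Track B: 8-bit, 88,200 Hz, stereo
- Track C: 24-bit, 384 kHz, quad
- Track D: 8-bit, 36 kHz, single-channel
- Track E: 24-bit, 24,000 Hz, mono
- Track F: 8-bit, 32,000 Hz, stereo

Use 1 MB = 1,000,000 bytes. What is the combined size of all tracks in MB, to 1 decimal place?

Track A: 22,050 × 785 × 4 × 1 = 69,237,000 bytes.
Track B: 88,200 × 785 × 1 × 2 = 138,474,000 bytes.
Track C: 384,000 × 785 × 3 × 4 = 3,617,280,000 bytes.
Track D: 36,000 × 785 × 1 × 1 = 28,260,000 bytes.
Track E: 24,000 × 785 × 3 × 1 = 56,520,000 bytes.
Track F: 32,000 × 785 × 1 × 2 = 50,240,000 bytes.
Total = 3,960,011,000 bytes = 3960.0 MB.

3960.0 MB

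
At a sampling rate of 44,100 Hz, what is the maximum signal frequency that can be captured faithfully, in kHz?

22.05 kHz

Nyquist frequency = sample rate / 2 = 44,100 / 2 = 22.05 kHz.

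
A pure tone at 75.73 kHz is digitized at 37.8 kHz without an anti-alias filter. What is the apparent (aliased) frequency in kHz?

Nyquist = 37,800/2 = 18,900 Hz; 75,730 Hz exceeds it.
Alias = |75,730 − 2×37,800| = |75,730 − 75,600| = 130 Hz = 0.13 kHz.

0.13 kHz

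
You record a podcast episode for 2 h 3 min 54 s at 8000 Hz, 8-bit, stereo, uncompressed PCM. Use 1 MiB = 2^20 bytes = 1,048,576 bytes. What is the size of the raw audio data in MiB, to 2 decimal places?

Duration = 2 h 3 min 54 s = 7,434 s.
Bytes = 8,000 samples/s × 7,434 s × 1 bytes/sample × 2 ch = 118,944,000 bytes.
118,944,000 / 1,048,576 = 113.43 MiB.

113.43 MiB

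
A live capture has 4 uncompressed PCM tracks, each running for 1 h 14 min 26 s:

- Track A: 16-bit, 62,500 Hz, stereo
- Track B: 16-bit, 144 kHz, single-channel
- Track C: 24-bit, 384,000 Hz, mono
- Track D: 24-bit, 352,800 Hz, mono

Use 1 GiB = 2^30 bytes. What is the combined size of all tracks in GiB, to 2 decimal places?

11.43 GiB

1 h 14 min 26 s = 4,466 s.
Track A: 62,500 × 4,466 × 2 × 2 = 1,116,500,000 bytes.
Track B: 144,000 × 4,466 × 2 × 1 = 1,286,208,000 bytes.
Track C: 384,000 × 4,466 × 3 × 1 = 5,144,832,000 bytes.
Track D: 352,800 × 4,466 × 3 × 1 = 4,726,814,400 bytes.
Total = 12,274,354,400 bytes = 11.43 GiB.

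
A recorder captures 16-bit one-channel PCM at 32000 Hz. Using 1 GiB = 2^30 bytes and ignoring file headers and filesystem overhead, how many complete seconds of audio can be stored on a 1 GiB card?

16,777 seconds

Uncompressed byte rate = 32,000 × 2 × 1 = 64,000 bytes/s.
Capacity = 1 × 1,073,741,824 = 1,073,741,824 bytes.
1,073,741,824 / 64,000 ≈ 16777.22 s → 16,777 seconds.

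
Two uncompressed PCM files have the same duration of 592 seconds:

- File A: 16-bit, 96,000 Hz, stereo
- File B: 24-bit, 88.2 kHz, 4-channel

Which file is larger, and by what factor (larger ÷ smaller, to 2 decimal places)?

File B, by a factor of 2.76

File A: 96,000 × 2 × 2 = 384,000 bytes/s.
File B: 88,200 × 3 × 4 = 1,058,400 bytes/s.
File B is larger; ratio = 626,572,800 / 227,328,000 = 2.76.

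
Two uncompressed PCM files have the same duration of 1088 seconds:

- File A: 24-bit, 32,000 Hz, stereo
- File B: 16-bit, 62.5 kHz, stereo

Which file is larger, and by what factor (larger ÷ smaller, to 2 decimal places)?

File A: 32,000 × 3 × 2 = 192,000 bytes/s.
File B: 62,500 × 2 × 2 = 250,000 bytes/s.
File B is larger; ratio = 272,000,000 / 208,896,000 = 1.30.

File B, by a factor of 1.30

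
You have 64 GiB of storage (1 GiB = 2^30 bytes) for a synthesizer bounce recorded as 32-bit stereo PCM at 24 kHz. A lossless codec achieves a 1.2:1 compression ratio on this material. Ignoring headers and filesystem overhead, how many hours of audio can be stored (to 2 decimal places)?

119.30 hours

Uncompressed byte rate = 24,000 × 4 × 2 = 192,000 bytes/s.
After 1.2:1 compression, effective rate ≈ 160000 bytes/s.
Capacity = 64 × 1,073,741,824 = 68,719,476,736 bytes.
68,719,476,736 / effective rate ≈ 429496.73 s → 119.30 hours.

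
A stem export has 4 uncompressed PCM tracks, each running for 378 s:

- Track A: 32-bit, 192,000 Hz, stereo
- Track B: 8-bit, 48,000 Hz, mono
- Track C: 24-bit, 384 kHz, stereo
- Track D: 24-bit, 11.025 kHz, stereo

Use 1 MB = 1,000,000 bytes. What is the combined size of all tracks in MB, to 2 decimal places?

Track A: 192,000 × 378 × 4 × 2 = 580,608,000 bytes.
Track B: 48,000 × 378 × 1 × 1 = 18,144,000 bytes.
Track C: 384,000 × 378 × 3 × 2 = 870,912,000 bytes.
Track D: 11,025 × 378 × 3 × 2 = 25,004,700 bytes.
Total = 1,494,668,700 bytes = 1494.67 MB.

1494.67 MB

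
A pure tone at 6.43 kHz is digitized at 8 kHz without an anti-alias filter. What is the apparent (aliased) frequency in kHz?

Nyquist = 8,000/2 = 4,000 Hz; 6,430 Hz exceeds it.
Alias = |6,430 − 1×8,000| = |6,430 − 8,000| = 1,570 Hz = 1.57 kHz.

1.57 kHz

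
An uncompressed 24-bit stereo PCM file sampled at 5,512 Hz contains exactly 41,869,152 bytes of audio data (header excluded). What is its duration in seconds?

Byte rate = 5,512 × 3 × 2 = 33,072 bytes/s.
Duration = 41,869,152 / 33,072 = 1,266 s.

1,266 seconds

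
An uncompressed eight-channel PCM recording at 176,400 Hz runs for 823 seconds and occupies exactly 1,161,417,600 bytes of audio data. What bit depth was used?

Bytes per sample = 1,161,417,600 / (176,400 × 823 × 8) = 1,161,417,600 / 1,161,417,600 = 1.
Bit depth = 1 × 8 = 8 bits.

8 bits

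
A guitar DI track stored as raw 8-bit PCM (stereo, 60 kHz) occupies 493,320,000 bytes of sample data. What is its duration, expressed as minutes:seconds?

Byte rate = 60,000 × 1 × 2 = 120,000 bytes/s.
Duration = 493,320,000 / 120,000 = 4,111 s.
4,111 s = 68:31.

68:31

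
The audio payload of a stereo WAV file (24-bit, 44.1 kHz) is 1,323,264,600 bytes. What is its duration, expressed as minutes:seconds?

Byte rate = 44,100 × 3 × 2 = 264,600 bytes/s.
Duration = 1,323,264,600 / 264,600 = 5,001 s.
5,001 s = 83:21.

83:21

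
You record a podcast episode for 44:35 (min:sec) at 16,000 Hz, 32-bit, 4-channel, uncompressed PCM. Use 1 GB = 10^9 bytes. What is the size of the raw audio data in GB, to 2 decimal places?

0.68 GB

Duration = 44:35 (min:sec) = 2,675 s.
Bytes = 16,000 samples/s × 2,675 s × 4 bytes/sample × 4 ch = 684,800,000 bytes.
684,800,000 / 1,000,000,000 = 0.68 GB.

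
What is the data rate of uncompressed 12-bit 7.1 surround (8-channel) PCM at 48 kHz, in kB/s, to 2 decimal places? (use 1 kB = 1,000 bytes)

Bit rate = 48,000 × 12 × 8 = 4,608,000 bits/s.
4,608,000 / 8 = 576,000 B/s = 576.00 kB/s.

576.00 kB/s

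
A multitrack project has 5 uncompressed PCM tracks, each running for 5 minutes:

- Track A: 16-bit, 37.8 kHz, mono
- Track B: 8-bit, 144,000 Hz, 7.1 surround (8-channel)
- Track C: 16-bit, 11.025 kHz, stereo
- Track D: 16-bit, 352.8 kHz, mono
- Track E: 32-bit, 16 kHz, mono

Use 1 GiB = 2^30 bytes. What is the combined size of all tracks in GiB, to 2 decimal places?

5 minutes = 300 s.
Track A: 37,800 × 300 × 2 × 1 = 22,680,000 bytes.
Track B: 144,000 × 300 × 1 × 8 = 345,600,000 bytes.
Track C: 11,025 × 300 × 2 × 2 = 13,230,000 bytes.
Track D: 352,800 × 300 × 2 × 1 = 211,680,000 bytes.
Track E: 16,000 × 300 × 4 × 1 = 19,200,000 bytes.
Total = 612,390,000 bytes = 0.57 GiB.

0.57 GiB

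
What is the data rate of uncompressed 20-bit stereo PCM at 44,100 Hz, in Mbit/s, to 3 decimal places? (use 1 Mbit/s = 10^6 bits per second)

1.764 Mbit/s

Bit rate = 44,100 × 20 × 2 = 1,764,000 bits/s.
= 1.764 Mbit/s.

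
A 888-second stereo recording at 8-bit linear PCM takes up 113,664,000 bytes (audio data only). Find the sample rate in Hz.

64,000 Hz

Bytes = sample_rate × seconds × bytes_per_sample × channels.
sample_rate = 113,664,000 / (888 × 1 × 2) = 113,664,000 / 1,776 = 64,000 Hz.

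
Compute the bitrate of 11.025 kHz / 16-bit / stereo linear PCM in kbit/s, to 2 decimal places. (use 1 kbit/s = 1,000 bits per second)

Bit rate = 11,025 × 16 × 2 = 352,800 bits/s.
= 352.80 kbit/s.

352.80 kbit/s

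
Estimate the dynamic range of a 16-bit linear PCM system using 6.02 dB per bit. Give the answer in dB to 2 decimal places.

16 × 6.02 = 96.32 dB.

96.32 dB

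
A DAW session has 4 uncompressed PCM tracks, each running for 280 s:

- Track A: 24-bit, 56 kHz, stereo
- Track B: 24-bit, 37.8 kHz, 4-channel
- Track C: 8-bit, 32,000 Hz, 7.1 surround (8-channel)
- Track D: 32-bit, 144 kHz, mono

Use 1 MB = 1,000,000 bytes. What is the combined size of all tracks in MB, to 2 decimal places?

454.05 MB

Track A: 56,000 × 280 × 3 × 2 = 94,080,000 bytes.
Track B: 37,800 × 280 × 3 × 4 = 127,008,000 bytes.
Track C: 32,000 × 280 × 1 × 8 = 71,680,000 bytes.
Track D: 144,000 × 280 × 4 × 1 = 161,280,000 bytes.
Total = 454,048,000 bytes = 454.05 MB.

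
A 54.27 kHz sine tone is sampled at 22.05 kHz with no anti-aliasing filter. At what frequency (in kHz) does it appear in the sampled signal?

Nyquist = 22,050/2 = 11,025 Hz; 54,270 Hz exceeds it.
Alias = |54,270 − 2×22,050| = |54,270 − 44,100| = 10,170 Hz = 10.17 kHz.

10.17 kHz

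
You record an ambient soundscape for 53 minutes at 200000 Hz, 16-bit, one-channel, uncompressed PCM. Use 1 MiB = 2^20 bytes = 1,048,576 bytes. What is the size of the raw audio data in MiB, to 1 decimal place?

1213.1 MiB

Duration = 53 minutes = 3,180 s.
Bytes = 200,000 samples/s × 3,180 s × 2 bytes/sample × 1 ch = 1,272,000,000 bytes.
1,272,000,000 / 1,048,576 = 1213.1 MiB.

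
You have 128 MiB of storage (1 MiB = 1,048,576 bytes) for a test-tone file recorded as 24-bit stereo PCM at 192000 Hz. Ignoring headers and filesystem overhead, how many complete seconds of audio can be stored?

116 seconds

Uncompressed byte rate = 192,000 × 3 × 2 = 1,152,000 bytes/s.
Capacity = 128 × 1,048,576 = 134,217,728 bytes.
134,217,728 / 1,152,000 ≈ 116.51 s → 116 seconds.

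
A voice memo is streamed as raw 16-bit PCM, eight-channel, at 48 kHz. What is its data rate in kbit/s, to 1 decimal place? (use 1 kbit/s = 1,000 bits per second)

Bit rate = 48,000 × 16 × 8 = 6,144,000 bits/s.
= 6144.0 kbit/s.

6144.0 kbit/s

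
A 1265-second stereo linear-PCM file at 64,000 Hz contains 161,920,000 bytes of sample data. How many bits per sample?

8 bits

Bytes per sample = 161,920,000 / (64,000 × 1,265 × 2) = 161,920,000 / 161,920,000 = 1.
Bit depth = 1 × 8 = 8 bits.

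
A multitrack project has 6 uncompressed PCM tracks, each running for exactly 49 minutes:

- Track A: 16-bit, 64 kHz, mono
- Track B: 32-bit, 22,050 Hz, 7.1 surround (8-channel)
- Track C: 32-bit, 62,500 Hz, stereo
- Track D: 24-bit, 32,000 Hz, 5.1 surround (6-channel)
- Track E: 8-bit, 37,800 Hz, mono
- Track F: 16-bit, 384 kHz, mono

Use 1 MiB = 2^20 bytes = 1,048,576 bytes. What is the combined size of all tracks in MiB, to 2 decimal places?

7613.45 MiB

exactly 49 minutes = 2,940 s.
Track A: 64,000 × 2,940 × 2 × 1 = 376,320,000 bytes.
Track B: 22,050 × 2,940 × 4 × 8 = 2,074,464,000 bytes.
Track C: 62,500 × 2,940 × 4 × 2 = 1,470,000,000 bytes.
Track D: 32,000 × 2,940 × 3 × 6 = 1,693,440,000 bytes.
Track E: 37,800 × 2,940 × 1 × 1 = 111,132,000 bytes.
Track F: 384,000 × 2,940 × 2 × 1 = 2,257,920,000 bytes.
Total = 7,983,276,000 bytes = 7613.45 MiB.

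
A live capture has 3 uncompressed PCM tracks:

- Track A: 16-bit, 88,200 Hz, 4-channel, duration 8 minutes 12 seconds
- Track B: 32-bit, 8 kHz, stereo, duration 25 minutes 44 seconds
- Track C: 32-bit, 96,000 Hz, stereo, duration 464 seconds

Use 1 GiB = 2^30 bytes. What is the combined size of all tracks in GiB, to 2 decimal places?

Track A: 8 minutes 12 seconds = 492 s; 88,200 × 492 × 2 × 4 = 347,155,200 bytes.
Track B: 25 minutes 44 seconds = 1,544 s; 8,000 × 1,544 × 4 × 2 = 98,816,000 bytes.
Track C: 96,000 × 464 × 4 × 2 = 356,352,000 bytes.
Total = 802,323,200 bytes = 0.75 GiB.

0.75 GiB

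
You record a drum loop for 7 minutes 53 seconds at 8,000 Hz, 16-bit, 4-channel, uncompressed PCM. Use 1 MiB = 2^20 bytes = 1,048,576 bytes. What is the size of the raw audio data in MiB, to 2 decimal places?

28.87 MiB

Duration = 7 minutes 53 seconds = 473 s.
Bytes = 8,000 samples/s × 473 s × 2 bytes/sample × 4 ch = 30,272,000 bytes.
30,272,000 / 1,048,576 = 28.87 MiB.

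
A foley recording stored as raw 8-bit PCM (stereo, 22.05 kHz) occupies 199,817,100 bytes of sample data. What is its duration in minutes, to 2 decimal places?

Byte rate = 22,050 × 1 × 2 = 44,100 bytes/s.
Duration = 199,817,100 / 44,100 = 4,531 s.
4,531 s / 60 = 75.52 minutes.

75.52 minutes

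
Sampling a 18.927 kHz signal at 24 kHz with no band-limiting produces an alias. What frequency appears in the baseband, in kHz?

5.073 kHz

Nyquist = 24,000/2 = 12,000 Hz; 18,927 Hz exceeds it.
Alias = |18,927 − 1×24,000| = |18,927 − 24,000| = 5,073 Hz = 5.073 kHz.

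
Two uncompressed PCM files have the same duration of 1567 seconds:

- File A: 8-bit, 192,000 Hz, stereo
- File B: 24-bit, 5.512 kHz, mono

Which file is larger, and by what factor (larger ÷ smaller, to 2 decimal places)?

File A: 192,000 × 1 × 2 = 384,000 bytes/s.
File B: 5,512 × 3 × 1 = 16,536 bytes/s.
File A is larger; ratio = 601,728,000 / 25,911,912 = 23.22.

File A, by a factor of 23.22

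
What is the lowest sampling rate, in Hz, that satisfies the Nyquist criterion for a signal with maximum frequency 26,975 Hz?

53,950 Hz

Minimum sample rate = 2 × 26,975 Hz = 53,950 Hz.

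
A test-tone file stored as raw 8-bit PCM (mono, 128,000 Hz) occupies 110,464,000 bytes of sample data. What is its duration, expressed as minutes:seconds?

Byte rate = 128,000 × 1 × 1 = 128,000 bytes/s.
Duration = 110,464,000 / 128,000 = 863 s.
863 s = 14:23.

14:23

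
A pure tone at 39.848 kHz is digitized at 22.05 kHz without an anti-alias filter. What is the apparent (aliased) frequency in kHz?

4.252 kHz

Nyquist = 22,050/2 = 11,025 Hz; 39,848 Hz exceeds it.
Alias = |39,848 − 2×22,050| = |39,848 − 44,100| = 4,252 Hz = 4.252 kHz.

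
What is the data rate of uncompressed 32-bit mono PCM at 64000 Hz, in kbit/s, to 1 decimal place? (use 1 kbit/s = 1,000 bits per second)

2048.0 kbit/s

Bit rate = 64,000 × 32 × 1 = 2,048,000 bits/s.
= 2048.0 kbit/s.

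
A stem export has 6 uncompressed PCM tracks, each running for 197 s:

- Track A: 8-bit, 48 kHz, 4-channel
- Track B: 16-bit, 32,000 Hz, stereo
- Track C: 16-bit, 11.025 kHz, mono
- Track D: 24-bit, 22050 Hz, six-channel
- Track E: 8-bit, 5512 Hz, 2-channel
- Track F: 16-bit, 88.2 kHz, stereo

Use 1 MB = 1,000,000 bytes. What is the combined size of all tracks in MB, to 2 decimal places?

Track A: 48,000 × 197 × 1 × 4 = 37,824,000 bytes.
Track B: 32,000 × 197 × 2 × 2 = 25,216,000 bytes.
Track C: 11,025 × 197 × 2 × 1 = 4,343,850 bytes.
Track D: 22,050 × 197 × 3 × 6 = 78,189,300 bytes.
Track E: 5,512 × 197 × 1 × 2 = 2,171,728 bytes.
Track F: 88,200 × 197 × 2 × 2 = 69,501,600 bytes.
Total = 217,246,478 bytes = 217.25 MB.

217.25 MB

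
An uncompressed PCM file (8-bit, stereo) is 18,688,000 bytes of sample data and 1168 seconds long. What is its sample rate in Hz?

8,000 Hz

Bytes = sample_rate × seconds × bytes_per_sample × channels.
sample_rate = 18,688,000 / (1,168 × 1 × 2) = 18,688,000 / 2,336 = 8,000 Hz.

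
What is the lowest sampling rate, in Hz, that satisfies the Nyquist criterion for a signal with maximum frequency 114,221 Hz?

228,442 Hz

Minimum sample rate = 2 × 114,221 Hz = 228,442 Hz.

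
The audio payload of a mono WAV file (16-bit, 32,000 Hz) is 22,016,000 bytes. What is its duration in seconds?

344 seconds

Byte rate = 32,000 × 2 × 1 = 64,000 bytes/s.
Duration = 22,016,000 / 64,000 = 344 s.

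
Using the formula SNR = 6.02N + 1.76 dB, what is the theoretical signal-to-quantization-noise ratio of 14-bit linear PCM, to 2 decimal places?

86.04 dB

6.02 × 14 + 1.76 = 86.04 dB.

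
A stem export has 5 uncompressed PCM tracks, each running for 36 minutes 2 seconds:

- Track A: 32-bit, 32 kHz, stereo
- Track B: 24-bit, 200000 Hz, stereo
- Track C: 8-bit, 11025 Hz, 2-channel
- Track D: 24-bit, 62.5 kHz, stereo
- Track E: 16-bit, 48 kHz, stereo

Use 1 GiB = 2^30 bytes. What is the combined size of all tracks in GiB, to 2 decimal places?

4.12 GiB

36 minutes 2 seconds = 2,162 s.
Track A: 32,000 × 2,162 × 4 × 2 = 553,472,000 bytes.
Track B: 200,000 × 2,162 × 3 × 2 = 2,594,400,000 bytes.
Track C: 11,025 × 2,162 × 1 × 2 = 47,672,100 bytes.
Track D: 62,500 × 2,162 × 3 × 2 = 810,750,000 bytes.
Track E: 48,000 × 2,162 × 2 × 2 = 415,104,000 bytes.
Total = 4,421,398,100 bytes = 4.12 GiB.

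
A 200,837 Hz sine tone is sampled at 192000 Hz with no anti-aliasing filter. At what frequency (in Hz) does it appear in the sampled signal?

Nyquist = 192,000/2 = 96,000 Hz; 200,837 Hz exceeds it.
Alias = |200,837 − 1×192,000| = |200,837 − 192,000| = 8,837 Hz.

8,837 Hz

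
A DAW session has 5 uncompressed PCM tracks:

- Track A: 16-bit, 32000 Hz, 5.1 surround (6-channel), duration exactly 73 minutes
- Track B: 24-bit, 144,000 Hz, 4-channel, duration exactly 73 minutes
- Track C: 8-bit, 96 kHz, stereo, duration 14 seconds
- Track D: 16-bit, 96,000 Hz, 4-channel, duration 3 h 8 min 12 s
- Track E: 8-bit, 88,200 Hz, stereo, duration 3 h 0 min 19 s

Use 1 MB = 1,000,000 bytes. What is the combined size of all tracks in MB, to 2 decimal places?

Track A: exactly 73 minutes = 4,380 s; 32,000 × 4,380 × 2 × 6 = 1,681,920,000 bytes.
Track B: exactly 73 minutes = 4,380 s; 144,000 × 4,380 × 3 × 4 = 7,568,640,000 bytes.
Track C: 96,000 × 14 × 1 × 2 = 2,688,000 bytes.
Track D: 3 h 8 min 12 s = 11,292 s; 96,000 × 11,292 × 2 × 4 = 8,672,256,000 bytes.
Track E: 3 h 0 min 19 s = 10,819 s; 88,200 × 10,819 × 1 × 2 = 1,908,471,600 bytes.
Total = 19,833,975,600 bytes = 19833.98 MB.

19833.98 MB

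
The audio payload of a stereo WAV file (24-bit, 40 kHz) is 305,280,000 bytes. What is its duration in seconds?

Byte rate = 40,000 × 3 × 2 = 240,000 bytes/s.
Duration = 305,280,000 / 240,000 = 1,272 s.

1,272 seconds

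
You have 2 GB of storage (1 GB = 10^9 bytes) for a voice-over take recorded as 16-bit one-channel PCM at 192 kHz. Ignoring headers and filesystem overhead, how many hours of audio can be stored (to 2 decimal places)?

1.45 hours

Uncompressed byte rate = 192,000 × 2 × 1 = 384,000 bytes/s.
Capacity = 2 × 1,000,000,000 = 2,000,000,000 bytes.
2,000,000,000 / 384,000 ≈ 5208.33 s → 1.45 hours.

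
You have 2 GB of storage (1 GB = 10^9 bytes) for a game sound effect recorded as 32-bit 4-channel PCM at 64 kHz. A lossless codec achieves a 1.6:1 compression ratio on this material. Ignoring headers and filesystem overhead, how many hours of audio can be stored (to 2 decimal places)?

Uncompressed byte rate = 64,000 × 4 × 4 = 1,024,000 bytes/s.
After 1.6:1 compression, effective rate ≈ 640000 bytes/s.
Capacity = 2 × 1,000,000,000 = 2,000,000,000 bytes.
2,000,000,000 / effective rate ≈ 3125 s → 0.87 hours.

0.87 hours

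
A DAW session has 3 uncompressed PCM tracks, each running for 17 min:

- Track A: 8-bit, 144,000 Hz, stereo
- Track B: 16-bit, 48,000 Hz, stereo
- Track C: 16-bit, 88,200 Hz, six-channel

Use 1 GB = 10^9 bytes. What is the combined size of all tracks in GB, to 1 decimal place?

1.6 GB

17 min = 1,020 s.
Track A: 144,000 × 1,020 × 1 × 2 = 293,760,000 bytes.
Track B: 48,000 × 1,020 × 2 × 2 = 195,840,000 bytes.
Track C: 88,200 × 1,020 × 2 × 6 = 1,079,568,000 bytes.
Total = 1,569,168,000 bytes = 1.6 GB.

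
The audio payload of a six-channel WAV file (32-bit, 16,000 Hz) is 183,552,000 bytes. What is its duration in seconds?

478 seconds

Byte rate = 16,000 × 4 × 6 = 384,000 bytes/s.
Duration = 183,552,000 / 384,000 = 478 s.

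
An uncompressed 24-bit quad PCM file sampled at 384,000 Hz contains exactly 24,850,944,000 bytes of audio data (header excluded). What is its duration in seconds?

Byte rate = 384,000 × 3 × 4 = 4,608,000 bytes/s.
Duration = 24,850,944,000 / 4,608,000 = 5,393 s.

5,393 seconds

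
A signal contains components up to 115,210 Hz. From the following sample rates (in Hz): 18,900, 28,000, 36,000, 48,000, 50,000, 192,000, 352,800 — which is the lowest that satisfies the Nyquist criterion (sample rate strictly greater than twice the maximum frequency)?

Need sample rate > 2 × 115,210 = 230,420 Hz.
Lowest listed rate above 230,420 Hz is 352,800 Hz.

352,800 Hz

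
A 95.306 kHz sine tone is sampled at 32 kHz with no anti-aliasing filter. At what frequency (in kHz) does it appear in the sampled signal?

0.694 kHz

Nyquist = 32,000/2 = 16,000 Hz; 95,306 Hz exceeds it.
Alias = |95,306 − 3×32,000| = |95,306 − 96,000| = 694 Hz = 0.694 kHz.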